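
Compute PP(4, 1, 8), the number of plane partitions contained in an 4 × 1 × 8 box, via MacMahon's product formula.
PP(4, 1, 8) = 495

Evaluate the triple product over i = 1..4, j = 1..1, k = 1..8. The factors are (2/1) · (3/2) · (4/3) · (5/4) · (6/5) · (7/6) · (8/7) · (9/8) · … (32 factors total). The numerators and denominators telescope so the product is an integer; carrying out the multiplication exactly gives PP(4, 1, 8) = 495.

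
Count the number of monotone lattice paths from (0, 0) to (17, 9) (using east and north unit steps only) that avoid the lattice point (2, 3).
Number of paths = 2581910

Total paths from (0, 0) to (17, 9): C(26, 17) = 3124550. Paths through (2, 3): (paths (0, 0) → (2, 3)) × (paths (2, 3) → (17, 9)) = C(5, 2) · C(21, 15) = 10 · 54264 = 542640. Avoidance count = 3124550 − 542640 = 2581910.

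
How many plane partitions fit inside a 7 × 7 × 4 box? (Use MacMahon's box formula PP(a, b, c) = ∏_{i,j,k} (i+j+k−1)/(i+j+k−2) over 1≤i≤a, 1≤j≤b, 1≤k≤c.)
PP(7, 7, 4) = 142174944340

Evaluate the triple product over i = 1..7, j = 1..7, k = 1..4. The factors are (2/1) · (3/2) · (4/3) · (5/4) · (3/2) · (4/3) · (5/4) · (6/5) · … (196 factors total). The numerators and denominators telescope so the product is an integer; carrying out the multiplication exactly gives PP(7, 7, 4) = 142174944340.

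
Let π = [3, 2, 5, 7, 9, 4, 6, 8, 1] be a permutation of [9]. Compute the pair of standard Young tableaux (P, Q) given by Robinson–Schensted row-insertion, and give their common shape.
P = [1, 4, 6, 8] / [2, 5, 7, 9] / [3];  Q = [1, 3, 4, 5] / [2, 6, 7, 8] / [9];  common shape = (4, 4, 1)

Row-insert the values π_1, π_2, … into P one at a time, bumping the leftmost entry strictly greater than the inserted value down to the next row. The recording tableau Q records, in position (i, j), the step at which that cell was added to P.
  Insert 3 (step 1): P = [3];  Q = [1]
  Insert 2 (step 2): P = [2] / [3];  Q = [1] / [2]
  Insert 5 (step 3): P = [2, 5] / [3];  Q = [1, 3] / [2]
  Insert 7 (step 4): P = [2, 5, 7] / [3];  Q = [1, 3, 4] / [2]
  Insert 9 (step 5): P = [2, 5, 7, 9] / [3];  Q = [1, 3, 4, 5] / [2]
  Insert 4 (step 6): P = [2, 4, 7, 9] / [3, 5];  Q = [1, 3, 4, 5] / [2, 6]
  Insert 6 (step 7): P = [2, 4, 6, 9] / [3, 5, 7];  Q = [1, 3, 4, 5] / [2, 6, 7]
  Insert 8 (step 8): P = [2, 4, 6, 8] / [3, 5, 7, 9];  Q = [1, 3, 4, 5] / [2, 6, 7, 8]
  Insert 1 (step 9): P = [1, 4, 6, 8] / [2, 5, 7, 9] / [3];  Q = [1, 3, 4, 5] / [2, 6, 7, 8] / [9]
Final shape: (4, 4, 1).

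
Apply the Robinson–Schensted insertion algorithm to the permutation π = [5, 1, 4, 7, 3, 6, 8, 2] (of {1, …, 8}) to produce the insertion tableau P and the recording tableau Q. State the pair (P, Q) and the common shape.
P = [1, 2, 6, 8] / [3, 7] / [4] / [5];  Q = [1, 3, 4, 7] / [2, 6] / [5] / [8];  common shape = (4, 2, 1, 1)

Row-insert the values π_1, π_2, … into P one at a time, bumping the leftmost entry strictly greater than the inserted value down to the next row. The recording tableau Q records, in position (i, j), the step at which that cell was added to P.
  Insert 5 (step 1): P = [5];  Q = [1]
  Insert 1 (step 2): P = [1] / [5];  Q = [1] / [2]
  Insert 4 (step 3): P = [1, 4] / [5];  Q = [1, 3] / [2]
  Insert 7 (step 4): P = [1, 4, 7] / [5];  Q = [1, 3, 4] / [2]
  Insert 3 (step 5): P = [1, 3, 7] / [4] / [5];  Q = [1, 3, 4] / [2] / [5]
  Insert 6 (step 6): P = [1, 3, 6] / [4, 7] / [5];  Q = [1, 3, 4] / [2, 6] / [5]
  Insert 8 (step 7): P = [1, 3, 6, 8] / [4, 7] / [5];  Q = [1, 3, 4, 7] / [2, 6] / [5]
  Insert 2 (step 8): P = [1, 2, 6, 8] / [3, 7] / [4] / [5];  Q = [1, 3, 4, 7] / [2, 6] / [5] / [8]
Final shape: (4, 2, 1, 1).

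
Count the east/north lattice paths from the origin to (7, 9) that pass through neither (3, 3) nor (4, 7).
Number of paths = 4940

Inclusion–exclusion. Total paths: C(16, 7) = 11440. Through P₁: C(6, 3)·C(10, 4) = 4200. Through P₂: C(11, 4)·C(5, 3) = 3300. Since P₁ is strictly southwest of P₂, a monotone path through both must visit P₁ then P₂; paths through both = C(6, 3)·C(5, 1)·C(5, 3) = 1000. Avoid both = 11440 − 4200 − 3300 + 1000 = 4940.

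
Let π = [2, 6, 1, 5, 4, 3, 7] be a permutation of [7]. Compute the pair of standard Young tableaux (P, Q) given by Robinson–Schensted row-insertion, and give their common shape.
P = [1, 3, 7] / [2, 4] / [5] / [6];  Q = [1, 2, 7] / [3, 4] / [5] / [6];  common shape = (3, 2, 1, 1)

Row-insert the values π_1, π_2, … into P one at a time, bumping the leftmost entry strictly greater than the inserted value down to the next row. The recording tableau Q records, in position (i, j), the step at which that cell was added to P.
  Insert 2 (step 1): P = [2];  Q = [1]
  Insert 6 (step 2): P = [2, 6];  Q = [1, 2]
  Insert 1 (step 3): P = [1, 6] / [2];  Q = [1, 2] / [3]
  Insert 5 (step 4): P = [1, 5] / [2, 6];  Q = [1, 2] / [3, 4]
  Insert 4 (step 5): P = [1, 4] / [2, 5] / [6];  Q = [1, 2] / [3, 4] / [5]
  Insert 3 (step 6): P = [1, 3] / [2, 4] / [5] / [6];  Q = [1, 2] / [3, 4] / [5] / [6]
  Insert 7 (step 7): P = [1, 3, 7] / [2, 4] / [5] / [6];  Q = [1, 2, 7] / [3, 4] / [5] / [6]
Final shape: (3, 2, 1, 1).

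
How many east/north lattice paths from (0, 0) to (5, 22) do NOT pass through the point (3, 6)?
Number of paths = 67878

Total paths from (0, 0) to (5, 22): C(27, 5) = 80730. Paths through (3, 6): (paths (0, 0) → (3, 6)) × (paths (3, 6) → (5, 22)) = C(9, 3) · C(18, 2) = 84 · 153 = 12852. Avoidance count = 80730 − 12852 = 67878.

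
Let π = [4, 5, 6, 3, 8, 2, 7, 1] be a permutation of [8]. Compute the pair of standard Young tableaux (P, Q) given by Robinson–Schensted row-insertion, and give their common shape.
P = [1, 5, 6, 7] / [2, 8] / [3] / [4];  Q = [1, 2, 3, 5] / [4, 7] / [6] / [8];  common shape = (4, 2, 1, 1)

Row-insert the values π_1, π_2, … into P one at a time, bumping the leftmost entry strictly greater than the inserted value down to the next row. The recording tableau Q records, in position (i, j), the step at which that cell was added to P.
  Insert 4 (step 1): P = [4];  Q = [1]
  Insert 5 (step 2): P = [4, 5];  Q = [1, 2]
  Insert 6 (step 3): P = [4, 5, 6];  Q = [1, 2, 3]
  Insert 3 (step 4): P = [3, 5, 6] / [4];  Q = [1, 2, 3] / [4]
  Insert 8 (step 5): P = [3, 5, 6, 8] / [4];  Q = [1, 2, 3, 5] / [4]
  Insert 2 (step 6): P = [2, 5, 6, 8] / [3] / [4];  Q = [1, 2, 3, 5] / [4] / [6]
  Insert 7 (step 7): P = [2, 5, 6, 7] / [3, 8] / [4];  Q = [1, 2, 3, 5] / [4, 7] / [6]
  Insert 1 (step 8): P = [1, 5, 6, 7] / [2, 8] / [3] / [4];  Q = [1, 2, 3, 5] / [4, 7] / [6] / [8]
Final shape: (4, 2, 1, 1).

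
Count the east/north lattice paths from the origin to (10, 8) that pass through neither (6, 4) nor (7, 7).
Number of paths = 18690

Inclusion–exclusion. Total paths: C(18, 10) = 43758. Through P₁: C(10, 6)·C(8, 4) = 14700. Through P₂: C(14, 7)·C(4, 3) = 13728. Since P₁ is strictly southwest of P₂, a monotone path through both must visit P₁ then P₂; paths through both = C(10, 6)·C(4, 1)·C(4, 3) = 3360. Avoid both = 43758 − 14700 − 13728 + 3360 = 18690.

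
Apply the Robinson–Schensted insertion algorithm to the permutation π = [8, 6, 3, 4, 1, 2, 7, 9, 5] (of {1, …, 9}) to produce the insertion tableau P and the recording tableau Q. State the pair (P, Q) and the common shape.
P = [1, 2, 5, 9] / [3, 4, 7] / [6] / [8];  Q = [1, 4, 7, 8] / [2, 6, 9] / [3] / [5];  common shape = (4, 3, 1, 1)

Row-insert the values π_1, π_2, … into P one at a time, bumping the leftmost entry strictly greater than the inserted value down to the next row. The recording tableau Q records, in position (i, j), the step at which that cell was added to P.
  Insert 8 (step 1): P = [8];  Q = [1]
  Insert 6 (step 2): P = [6] / [8];  Q = [1] / [2]
  Insert 3 (step 3): P = [3] / [6] / [8];  Q = [1] / [2] / [3]
  Insert 4 (step 4): P = [3, 4] / [6] / [8];  Q = [1, 4] / [2] / [3]
  Insert 1 (step 5): P = [1, 4] / [3] / [6] / [8];  Q = [1, 4] / [2] / [3] / [5]
  Insert 2 (step 6): P = [1, 2] / [3, 4] / [6] / [8];  Q = [1, 4] / [2, 6] / [3] / [5]
  Insert 7 (step 7): P = [1, 2, 7] / [3, 4] / [6] / [8];  Q = [1, 4, 7] / [2, 6] / [3] / [5]
  Insert 9 (step 8): P = [1, 2, 7, 9] / [3, 4] / [6] / [8];  Q = [1, 4, 7, 8] / [2, 6] / [3] / [5]
  Insert 5 (step 9): P = [1, 2, 5, 9] / [3, 4, 7] / [6] / [8];  Q = [1, 4, 7, 8] / [2, 6, 9] / [3] / [5]
Final shape: (4, 3, 1, 1).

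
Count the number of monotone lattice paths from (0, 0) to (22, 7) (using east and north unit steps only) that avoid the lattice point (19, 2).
Number of paths = 1549020

Total paths from (0, 0) to (22, 7): C(29, 22) = 1560780. Paths through (19, 2): (paths (0, 0) → (19, 2)) × (paths (19, 2) → (22, 7)) = C(21, 19) · C(8, 3) = 210 · 56 = 11760. Avoidance count = 1560780 − 11760 = 1549020.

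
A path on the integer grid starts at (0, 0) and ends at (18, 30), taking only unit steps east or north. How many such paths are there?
Number of paths = 7309837001104

A monotone lattice path from (0, 0) to (18, 30) consists of 18 east steps and 30 north steps in some order, so it is determined by which 18 of the 48 steps are east. The count is C(48, 18) = 7309837001104.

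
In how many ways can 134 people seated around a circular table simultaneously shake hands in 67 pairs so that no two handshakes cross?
C_67 = 22033725021956517463358552614056949950

These noncrossing handshakes are counted by the Catalan number C_n = (1/(n + 1)) · C(2n, n). For n = 67: C_67 = (1/68) · C(134, 67) = 1498293301493043187508381577755872596600/68 = 22033725021956517463358552614056949950.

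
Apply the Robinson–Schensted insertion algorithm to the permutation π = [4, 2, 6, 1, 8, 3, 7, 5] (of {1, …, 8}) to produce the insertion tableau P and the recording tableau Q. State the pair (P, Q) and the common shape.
P = [1, 3, 5] / [2, 6, 7] / [4, 8];  Q = [1, 3, 5] / [2, 6, 7] / [4, 8];  common shape = (3, 3, 2)

Row-insert the values π_1, π_2, … into P one at a time, bumping the leftmost entry strictly greater than the inserted value down to the next row. The recording tableau Q records, in position (i, j), the step at which that cell was added to P.
  Insert 4 (step 1): P = [4];  Q = [1]
  Insert 2 (step 2): P = [2] / [4];  Q = [1] / [2]
  Insert 6 (step 3): P = [2, 6] / [4];  Q = [1, 3] / [2]
  Insert 1 (step 4): P = [1, 6] / [2] / [4];  Q = [1, 3] / [2] / [4]
  Insert 8 (step 5): P = [1, 6, 8] / [2] / [4];  Q = [1, 3, 5] / [2] / [4]
  Insert 3 (step 6): P = [1, 3, 8] / [2, 6] / [4];  Q = [1, 3, 5] / [2, 6] / [4]
  Insert 7 (step 7): P = [1, 3, 7] / [2, 6, 8] / [4];  Q = [1, 3, 5] / [2, 6, 7] / [4]
  Insert 5 (step 8): P = [1, 3, 5] / [2, 6, 7] / [4, 8];  Q = [1, 3, 5] / [2, 6, 7] / [4, 8]
Final shape: (3, 3, 2).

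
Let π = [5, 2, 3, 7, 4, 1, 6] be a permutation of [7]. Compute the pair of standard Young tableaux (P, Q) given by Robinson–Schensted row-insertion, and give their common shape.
P = [1, 3, 4, 6] / [2, 7] / [5];  Q = [1, 3, 4, 7] / [2, 5] / [6];  common shape = (4, 2, 1)

Row-insert the values π_1, π_2, … into P one at a time, bumping the leftmost entry strictly greater than the inserted value down to the next row. The recording tableau Q records, in position (i, j), the step at which that cell was added to P.
  Insert 5 (step 1): P = [5];  Q = [1]
  Insert 2 (step 2): P = [2] / [5];  Q = [1] / [2]
  Insert 3 (step 3): P = [2, 3] / [5];  Q = [1, 3] / [2]
  Insert 7 (step 4): P = [2, 3, 7] / [5];  Q = [1, 3, 4] / [2]
  Insert 4 (step 5): P = [2, 3, 4] / [5, 7];  Q = [1, 3, 4] / [2, 5]
  Insert 1 (step 6): P = [1, 3, 4] / [2, 7] / [5];  Q = [1, 3, 4] / [2, 5] / [6]
  Insert 6 (step 7): P = [1, 3, 4, 6] / [2, 7] / [5];  Q = [1, 3, 4, 7] / [2, 5] / [6]
Final shape: (4, 2, 1).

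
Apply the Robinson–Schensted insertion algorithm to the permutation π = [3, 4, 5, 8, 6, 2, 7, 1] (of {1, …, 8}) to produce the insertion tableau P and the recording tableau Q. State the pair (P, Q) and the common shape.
P = [1, 4, 5, 6, 7] / [2] / [3] / [8];  Q = [1, 2, 3, 4, 7] / [5] / [6] / [8];  common shape = (5, 1, 1, 1)

Row-insert the values π_1, π_2, … into P one at a time, bumping the leftmost entry strictly greater than the inserted value down to the next row. The recording tableau Q records, in position (i, j), the step at which that cell was added to P.
  Insert 3 (step 1): P = [3];  Q = [1]
  Insert 4 (step 2): P = [3, 4];  Q = [1, 2]
  Insert 5 (step 3): P = [3, 4, 5];  Q = [1, 2, 3]
  Insert 8 (step 4): P = [3, 4, 5, 8];  Q = [1, 2, 3, 4]
  Insert 6 (step 5): P = [3, 4, 5, 6] / [8];  Q = [1, 2, 3, 4] / [5]
  Insert 2 (step 6): P = [2, 4, 5, 6] / [3] / [8];  Q = [1, 2, 3, 4] / [5] / [6]
  Insert 7 (step 7): P = [2, 4, 5, 6, 7] / [3] / [8];  Q = [1, 2, 3, 4, 7] / [5] / [6]
  Insert 1 (step 8): P = [1, 4, 5, 6, 7] / [2] / [3] / [8];  Q = [1, 2, 3, 4, 7] / [5] / [6] / [8]
Final shape: (5, 1, 1, 1).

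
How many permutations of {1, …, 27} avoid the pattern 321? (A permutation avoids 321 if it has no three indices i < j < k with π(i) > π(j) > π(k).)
C_27 = 69533550916004

These 321-avoiding permutations are counted by the Catalan number C_n = (1/(n + 1)) · C(2n, n). For n = 27: C_27 = (1/28) · C(54, 27) = 1946939425648112/28 = 69533550916004.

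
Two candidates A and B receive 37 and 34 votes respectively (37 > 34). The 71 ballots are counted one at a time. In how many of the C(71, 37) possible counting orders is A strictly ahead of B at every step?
Strict-lead orderings = 8843512890953152230

Total orderings of the 71 votes with 37 for A: C(71, 37) = 209296471752557936110. By the Bertrand ballot formula (Cycle Lemma / reflection principle), the number of orderings in which A is strictly ahead of B throughout is (p − q)/(p + q) · C(p + q, p) = (37 − 34)/(37 + 34) · 209296471752557936110 = 8843512890953152230.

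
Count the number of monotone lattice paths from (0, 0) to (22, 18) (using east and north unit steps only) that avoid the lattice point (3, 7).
Number of paths = 106824985800

Total paths from (0, 0) to (22, 18): C(40, 22) = 113380261800. Paths through (3, 7): (paths (0, 0) → (3, 7)) × (paths (3, 7) → (22, 18)) = C(10, 3) · C(30, 19) = 120 · 54627300 = 6555276000. Avoidance count = 113380261800 − 6555276000 = 106824985800.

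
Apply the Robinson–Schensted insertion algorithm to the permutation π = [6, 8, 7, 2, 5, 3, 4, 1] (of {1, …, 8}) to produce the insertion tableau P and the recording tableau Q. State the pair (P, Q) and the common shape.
P = [1, 3, 4] / [2, 7] / [5] / [6] / [8];  Q = [1, 2, 7] / [3, 5] / [4] / [6] / [8];  common shape = (3, 2, 1, 1, 1)

Row-insert the values π_1, π_2, … into P one at a time, bumping the leftmost entry strictly greater than the inserted value down to the next row. The recording tableau Q records, in position (i, j), the step at which that cell was added to P.
  Insert 6 (step 1): P = [6];  Q = [1]
  Insert 8 (step 2): P = [6, 8];  Q = [1, 2]
  Insert 7 (step 3): P = [6, 7] / [8];  Q = [1, 2] / [3]
  Insert 2 (step 4): P = [2, 7] / [6] / [8];  Q = [1, 2] / [3] / [4]
  Insert 5 (step 5): P = [2, 5] / [6, 7] / [8];  Q = [1, 2] / [3, 5] / [4]
  Insert 3 (step 6): P = [2, 3] / [5, 7] / [6] / [8];  Q = [1, 2] / [3, 5] / [4] / [6]
  Insert 4 (step 7): P = [2, 3, 4] / [5, 7] / [6] / [8];  Q = [1, 2, 7] / [3, 5] / [4] / [6]
  Insert 1 (step 8): P = [1, 3, 4] / [2, 7] / [5] / [6] / [8];  Q = [1, 2, 7] / [3, 5] / [4] / [6] / [8]
Final shape: (3, 2, 1, 1, 1).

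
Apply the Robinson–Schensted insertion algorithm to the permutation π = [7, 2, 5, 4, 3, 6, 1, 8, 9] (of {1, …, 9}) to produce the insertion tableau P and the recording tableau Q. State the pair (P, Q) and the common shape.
P = [1, 3, 6, 8, 9] / [2] / [4] / [5] / [7];  Q = [1, 3, 6, 8, 9] / [2] / [4] / [5] / [7];  common shape = (5, 1, 1, 1, 1)

Row-insert the values π_1, π_2, … into P one at a time, bumping the leftmost entry strictly greater than the inserted value down to the next row. The recording tableau Q records, in position (i, j), the step at which that cell was added to P.
  Insert 7 (step 1): P = [7];  Q = [1]
  Insert 2 (step 2): P = [2] / [7];  Q = [1] / [2]
  Insert 5 (step 3): P = [2, 5] / [7];  Q = [1, 3] / [2]
  Insert 4 (step 4): P = [2, 4] / [5] / [7];  Q = [1, 3] / [2] / [4]
  Insert 3 (step 5): P = [2, 3] / [4] / [5] / [7];  Q = [1, 3] / [2] / [4] / [5]
  Insert 6 (step 6): P = [2, 3, 6] / [4] / [5] / [7];  Q = [1, 3, 6] / [2] / [4] / [5]
  Insert 1 (step 7): P = [1, 3, 6] / [2] / [4] / [5] / [7];  Q = [1, 3, 6] / [2] / [4] / [5] / [7]
  Insert 8 (step 8): P = [1, 3, 6, 8] / [2] / [4] / [5] / [7];  Q = [1, 3, 6, 8] / [2] / [4] / [5] / [7]
  Insert 9 (step 9): P = [1, 3, 6, 8, 9] / [2] / [4] / [5] / [7];  Q = [1, 3, 6, 8, 9] / [2] / [4] / [5] / [7]
Final shape: (5, 1, 1, 1, 1).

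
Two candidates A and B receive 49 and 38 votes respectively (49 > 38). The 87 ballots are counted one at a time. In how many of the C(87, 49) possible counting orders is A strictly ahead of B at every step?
Strict-lead orderings = 837661772364980902203150

Total orderings of the 87 votes with 49 for A: C(87, 49) = 6625143108704848953788550. By the Bertrand ballot formula (Cycle Lemma / reflection principle), the number of orderings in which A is strictly ahead of B throughout is (p − q)/(p + q) · C(p + q, p) = (49 − 38)/(49 + 38) · 6625143108704848953788550 = 837661772364980902203150.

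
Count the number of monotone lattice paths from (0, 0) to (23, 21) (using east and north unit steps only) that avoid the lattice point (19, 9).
Number of paths = 2000045842080

Total paths from (0, 0) to (23, 21): C(44, 23) = 2012616400080. Paths through (19, 9): (paths (0, 0) → (19, 9)) × (paths (19, 9) → (23, 21)) = C(28, 19) · C(16, 4) = 6906900 · 1820 = 12570558000. Avoidance count = 2012616400080 − 12570558000 = 2000045842080.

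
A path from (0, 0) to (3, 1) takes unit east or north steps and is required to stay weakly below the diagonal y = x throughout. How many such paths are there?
Number of paths = 3

By the reflection principle (André's argument), the number of monotone paths to (3, 1) with n ≤ m that never go above y = x is C(4, 3) − C(4, 4) = 4 − 1 = 3.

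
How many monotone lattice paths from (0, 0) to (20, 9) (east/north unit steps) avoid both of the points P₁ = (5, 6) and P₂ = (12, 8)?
Number of paths = 8653971

Inclusion–exclusion. Total paths: C(29, 20) = 10015005. Through P₁: C(11, 5)·C(18, 15) = 376992. Through P₂: C(20, 12)·C(9, 8) = 1133730. Since P₁ is strictly southwest of P₂, a monotone path through both must visit P₁ then P₂; paths through both = C(11, 5)·C(9, 7)·C(9, 8) = 149688. Avoid both = 10015005 − 376992 − 1133730 + 149688 = 8653971.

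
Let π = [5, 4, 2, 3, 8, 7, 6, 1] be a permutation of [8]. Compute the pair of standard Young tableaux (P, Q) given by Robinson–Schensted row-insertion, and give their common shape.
P = [1, 3, 6] / [2, 7] / [4, 8] / [5];  Q = [1, 4, 5] / [2, 6] / [3, 7] / [8];  common shape = (3, 2, 2, 1)

Row-insert the values π_1, π_2, … into P one at a time, bumping the leftmost entry strictly greater than the inserted value down to the next row. The recording tableau Q records, in position (i, j), the step at which that cell was added to P.
  Insert 5 (step 1): P = [5];  Q = [1]
  Insert 4 (step 2): P = [4] / [5];  Q = [1] / [2]
  Insert 2 (step 3): P = [2] / [4] / [5];  Q = [1] / [2] / [3]
  Insert 3 (step 4): P = [2, 3] / [4] / [5];  Q = [1, 4] / [2] / [3]
  Insert 8 (step 5): P = [2, 3, 8] / [4] / [5];  Q = [1, 4, 5] / [2] / [3]
  Insert 7 (step 6): P = [2, 3, 7] / [4, 8] / [5];  Q = [1, 4, 5] / [2, 6] / [3]
  Insert 6 (step 7): P = [2, 3, 6] / [4, 7] / [5, 8];  Q = [1, 4, 5] / [2, 6] / [3, 7]
  Insert 1 (step 8): P = [1, 3, 6] / [2, 7] / [4, 8] / [5];  Q = [1, 4, 5] / [2, 6] / [3, 7] / [8]
Final shape: (3, 2, 2, 1).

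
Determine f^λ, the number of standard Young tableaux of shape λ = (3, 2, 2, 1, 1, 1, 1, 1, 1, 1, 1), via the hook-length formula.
# SYT of shape (3, 2, 2, 1, 1, 1, 1, 1, 1, 1, 1) = 2835

Hook-length formula: f^λ = n! / Π hook(c), product over all cells c of the Young diagram. For λ = (3, 2, 2, 1, 1, 1, 1, 1, 1, 1, 1), n = 15 boxes. Hook lengths by row (left-to-right, top-to-bottom): [13, 4, 1]; [11, 2]; [10, 1]; [8]; [7]; [6]; [5]; [4]; [3]; [2]; [1]. Product of hooks = 461260800. So f^λ = 15! / 461260800 = 1307674368000 / 461260800 = 2835.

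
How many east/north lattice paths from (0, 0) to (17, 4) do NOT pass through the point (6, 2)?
Number of paths = 3801

Total paths from (0, 0) to (17, 4): C(21, 17) = 5985. Paths through (6, 2): (paths (0, 0) → (6, 2)) × (paths (6, 2) → (17, 4)) = C(8, 6) · C(13, 11) = 28 · 78 = 2184. Avoidance count = 5985 − 2184 = 3801.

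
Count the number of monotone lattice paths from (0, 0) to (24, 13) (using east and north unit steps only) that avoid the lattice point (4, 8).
Number of paths = 3536167950

Total paths from (0, 0) to (24, 13): C(37, 24) = 3562467300. Paths through (4, 8): (paths (0, 0) → (4, 8)) × (paths (4, 8) → (24, 13)) = C(12, 4) · C(25, 20) = 495 · 53130 = 26299350. Avoidance count = 3562467300 − 26299350 = 3536167950.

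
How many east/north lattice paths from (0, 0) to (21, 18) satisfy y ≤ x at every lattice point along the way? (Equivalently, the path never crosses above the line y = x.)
Number of paths = 11338026180

By the reflection principle (André's argument), the number of monotone paths to (21, 18) with n ≤ m that never go above y = x is C(39, 21) − C(39, 22) = 62359143990 − 51021117810 = 11338026180.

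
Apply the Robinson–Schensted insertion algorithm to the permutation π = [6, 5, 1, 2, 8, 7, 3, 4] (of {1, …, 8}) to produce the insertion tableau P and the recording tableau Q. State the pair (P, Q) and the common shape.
P = [1, 2, 3, 4] / [5, 7] / [6, 8];  Q = [1, 4, 5, 8] / [2, 6] / [3, 7];  common shape = (4, 2, 2)

Row-insert the values π_1, π_2, … into P one at a time, bumping the leftmost entry strictly greater than the inserted value down to the next row. The recording tableau Q records, in position (i, j), the step at which that cell was added to P.
  Insert 6 (step 1): P = [6];  Q = [1]
  Insert 5 (step 2): P = [5] / [6];  Q = [1] / [2]
  Insert 1 (step 3): P = [1] / [5] / [6];  Q = [1] / [2] / [3]
  Insert 2 (step 4): P = [1, 2] / [5] / [6];  Q = [1, 4] / [2] / [3]
  Insert 8 (step 5): P = [1, 2, 8] / [5] / [6];  Q = [1, 4, 5] / [2] / [3]
  Insert 7 (step 6): P = [1, 2, 7] / [5, 8] / [6];  Q = [1, 4, 5] / [2, 6] / [3]
  Insert 3 (step 7): P = [1, 2, 3] / [5, 7] / [6, 8];  Q = [1, 4, 5] / [2, 6] / [3, 7]
  Insert 4 (step 8): P = [1, 2, 3, 4] / [5, 7] / [6, 8];  Q = [1, 4, 5, 8] / [2, 6] / [3, 7]
Final shape: (4, 2, 2).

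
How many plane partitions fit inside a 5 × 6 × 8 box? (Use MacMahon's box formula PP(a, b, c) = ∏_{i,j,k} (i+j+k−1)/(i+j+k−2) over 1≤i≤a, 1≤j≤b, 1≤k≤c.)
PP(5, 6, 8) = 7997986868872

Evaluate the triple product over i = 1..5, j = 1..6, k = 1..8. The factors are (2/1) · (3/2) · (4/3) · (5/4) · (6/5) · (7/6) · (8/7) · (9/8) · … (240 factors total). The numerators and denominators telescope so the product is an integer; carrying out the multiplication exactly gives PP(5, 6, 8) = 7997986868872.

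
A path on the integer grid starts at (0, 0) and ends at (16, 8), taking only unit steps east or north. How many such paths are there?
Number of paths = 735471

A monotone lattice path from (0, 0) to (16, 8) consists of 16 east steps and 8 north steps in some order, so it is determined by which 16 of the 24 steps are east. The count is C(24, 16) = 735471.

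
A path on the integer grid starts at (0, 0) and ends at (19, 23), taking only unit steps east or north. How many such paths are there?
Number of paths = 446775310800

A monotone lattice path from (0, 0) to (19, 23) consists of 19 east steps and 23 north steps in some order, so it is determined by which 19 of the 42 steps are east. The count is C(42, 19) = 446775310800.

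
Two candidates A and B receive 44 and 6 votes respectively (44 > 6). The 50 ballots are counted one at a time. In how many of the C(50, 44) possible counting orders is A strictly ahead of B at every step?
Strict-lead orderings = 12076932

Total orderings of the 50 votes with 44 for A: C(50, 44) = 15890700. By the Bertrand ballot formula (Cycle Lemma / reflection principle), the number of orderings in which A is strictly ahead of B throughout is (p − q)/(p + q) · C(p + q, p) = (44 − 6)/(44 + 6) · 15890700 = 12076932.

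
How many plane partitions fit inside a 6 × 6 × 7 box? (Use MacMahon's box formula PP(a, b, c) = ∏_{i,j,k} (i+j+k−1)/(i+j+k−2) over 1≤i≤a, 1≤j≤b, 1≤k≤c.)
PP(6, 6, 7) = 29706808370096

Evaluate the triple product over i = 1..6, j = 1..6, k = 1..7. The factors are (2/1) · (3/2) · (4/3) · (5/4) · (6/5) · (7/6) · (8/7) · (3/2) · … (252 factors total). The numerators and denominators telescope so the product is an integer; carrying out the multiplication exactly gives PP(6, 6, 7) = 29706808370096.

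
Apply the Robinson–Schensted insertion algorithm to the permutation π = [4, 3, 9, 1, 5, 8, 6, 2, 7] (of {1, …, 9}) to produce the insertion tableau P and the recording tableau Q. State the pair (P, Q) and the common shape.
P = [1, 2, 6, 7] / [3, 5] / [4, 8] / [9];  Q = [1, 3, 6, 9] / [2, 5] / [4, 7] / [8];  common shape = (4, 2, 2, 1)

Row-insert the values π_1, π_2, … into P one at a time, bumping the leftmost entry strictly greater than the inserted value down to the next row. The recording tableau Q records, in position (i, j), the step at which that cell was added to P.
  Insert 4 (step 1): P = [4];  Q = [1]
  Insert 3 (step 2): P = [3] / [4];  Q = [1] / [2]
  Insert 9 (step 3): P = [3, 9] / [4];  Q = [1, 3] / [2]
  Insert 1 (step 4): P = [1, 9] / [3] / [4];  Q = [1, 3] / [2] / [4]
  Insert 5 (step 5): P = [1, 5] / [3, 9] / [4];  Q = [1, 3] / [2, 5] / [4]
  Insert 8 (step 6): P = [1, 5, 8] / [3, 9] / [4];  Q = [1, 3, 6] / [2, 5] / [4]
  Insert 6 (step 7): P = [1, 5, 6] / [3, 8] / [4, 9];  Q = [1, 3, 6] / [2, 5] / [4, 7]
  Insert 2 (step 8): P = [1, 2, 6] / [3, 5] / [4, 8] / [9];  Q = [1, 3, 6] / [2, 5] / [4, 7] / [8]
  Insert 7 (step 9): P = [1, 2, 6, 7] / [3, 5] / [4, 8] / [9];  Q = [1, 3, 6, 9] / [2, 5] / [4, 7] / [8]
Final shape: (4, 2, 2, 1).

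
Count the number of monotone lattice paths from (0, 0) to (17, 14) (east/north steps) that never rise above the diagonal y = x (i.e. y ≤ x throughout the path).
Number of paths = 58929450

By the reflection principle (André's argument), the number of monotone paths to (17, 14) with n ≤ m that never go above y = x is C(31, 17) − C(31, 18) = 265182525 − 206253075 = 58929450.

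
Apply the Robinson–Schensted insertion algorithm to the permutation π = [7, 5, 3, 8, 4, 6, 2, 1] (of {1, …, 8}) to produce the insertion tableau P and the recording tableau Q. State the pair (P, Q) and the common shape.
P = [1, 4, 6] / [2, 8] / [3] / [5] / [7];  Q = [1, 4, 6] / [2, 5] / [3] / [7] / [8];  common shape = (3, 2, 1, 1, 1)

Row-insert the values π_1, π_2, … into P one at a time, bumping the leftmost entry strictly greater than the inserted value down to the next row. The recording tableau Q records, in position (i, j), the step at which that cell was added to P.
  Insert 7 (step 1): P = [7];  Q = [1]
  Insert 5 (step 2): P = [5] / [7];  Q = [1] / [2]
  Insert 3 (step 3): P = [3] / [5] / [7];  Q = [1] / [2] / [3]
  Insert 8 (step 4): P = [3, 8] / [5] / [7];  Q = [1, 4] / [2] / [3]
  Insert 4 (step 5): P = [3, 4] / [5, 8] / [7];  Q = [1, 4] / [2, 5] / [3]
  Insert 6 (step 6): P = [3, 4, 6] / [5, 8] / [7];  Q = [1, 4, 6] / [2, 5] / [3]
  Insert 2 (step 7): P = [2, 4, 6] / [3, 8] / [5] / [7];  Q = [1, 4, 6] / [2, 5] / [3] / [7]
  Insert 1 (step 8): P = [1, 4, 6] / [2, 8] / [3] / [5] / [7];  Q = [1, 4, 6] / [2, 5] / [3] / [7] / [8]
Final shape: (3, 2, 1, 1, 1).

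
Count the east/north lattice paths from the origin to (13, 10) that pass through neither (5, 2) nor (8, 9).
Number of paths = 743056

Inclusion–exclusion. Total paths: C(23, 13) = 1144066. Through P₁: C(7, 5)·C(16, 8) = 270270. Through P₂: C(17, 8)·C(6, 5) = 145860. Since P₁ is strictly southwest of P₂, a monotone path through both must visit P₁ then P₂; paths through both = C(7, 5)·C(10, 3)·C(6, 5) = 15120. Avoid both = 1144066 − 270270 − 145860 + 15120 = 743056.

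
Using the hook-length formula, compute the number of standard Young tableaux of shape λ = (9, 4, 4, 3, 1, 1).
# SYT of shape (9, 4, 4, 3, 1, 1) = 1414214802

Hook-length formula: f^λ = n! / Π hook(c), product over all cells c of the Young diagram. For λ = (9, 4, 4, 3, 1, 1), n = 22 boxes. Hook lengths by row (left-to-right, top-to-bottom): [14, 11, 10, 8, 5, 4, 3, 2, 1]; [8, 5, 4, 2]; [7, 4, 3, 1]; [5, 2, 1]; [2]; [1]. Product of hooks = 794787840000. So f^λ = 22! / 794787840000 = 1124000727777607680000 / 794787840000 = 1414214802.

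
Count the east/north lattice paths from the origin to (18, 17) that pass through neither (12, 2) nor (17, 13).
Number of paths = 3935817816

Inclusion–exclusion. Total paths: C(35, 18) = 4537567650. Through P₁: C(14, 12)·C(21, 6) = 4938024. Through P₂: C(30, 17)·C(5, 1) = 598799250. Since P₁ is strictly southwest of P₂, a monotone path through both must visit P₁ then P₂; paths through both = C(14, 12)·C(16, 5)·C(5, 1) = 1987440. Avoid both = 4537567650 − 4938024 − 598799250 + 1987440 = 3935817816.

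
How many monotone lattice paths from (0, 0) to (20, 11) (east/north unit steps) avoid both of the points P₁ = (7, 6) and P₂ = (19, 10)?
Number of paths = 36155847

Inclusion–exclusion. Total paths: C(31, 20) = 84672315. Through P₁: C(13, 7)·C(18, 13) = 14702688. Through P₂: C(29, 19)·C(2, 1) = 40060020. Since P₁ is strictly southwest of P₂, a monotone path through both must visit P₁ then P₂; paths through both = C(13, 7)·C(16, 12)·C(2, 1) = 6246240. Avoid both = 84672315 − 14702688 − 40060020 + 6246240 = 36155847.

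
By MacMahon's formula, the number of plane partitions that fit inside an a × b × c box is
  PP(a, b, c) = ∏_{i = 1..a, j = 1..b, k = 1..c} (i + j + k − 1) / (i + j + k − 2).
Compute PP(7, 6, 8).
PP(7, 6, 8) = 19702998159210080

Evaluate the triple product over i = 1..7, j = 1..6, k = 1..8. The factors are (2/1) · (3/2) · (4/3) · (5/4) · (6/5) · (7/6) · (8/7) · (9/8) · … (336 factors total). The numerators and denominators telescope so the product is an integer; carrying out the multiplication exactly gives PP(7, 6, 8) = 19702998159210080.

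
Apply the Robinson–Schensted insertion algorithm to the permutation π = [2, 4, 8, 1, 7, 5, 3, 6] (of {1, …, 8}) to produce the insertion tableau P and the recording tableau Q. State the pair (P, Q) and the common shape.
P = [1, 3, 5, 6] / [2, 4] / [7] / [8];  Q = [1, 2, 3, 8] / [4, 5] / [6] / [7];  common shape = (4, 2, 1, 1)

Row-insert the values π_1, π_2, … into P one at a time, bumping the leftmost entry strictly greater than the inserted value down to the next row. The recording tableau Q records, in position (i, j), the step at which that cell was added to P.
  Insert 2 (step 1): P = [2];  Q = [1]
  Insert 4 (step 2): P = [2, 4];  Q = [1, 2]
  Insert 8 (step 3): P = [2, 4, 8];  Q = [1, 2, 3]
  Insert 1 (step 4): P = [1, 4, 8] / [2];  Q = [1, 2, 3] / [4]
  Insert 7 (step 5): P = [1, 4, 7] / [2, 8];  Q = [1, 2, 3] / [4, 5]
  Insert 5 (step 6): P = [1, 4, 5] / [2, 7] / [8];  Q = [1, 2, 3] / [4, 5] / [6]
  Insert 3 (step 7): P = [1, 3, 5] / [2, 4] / [7] / [8];  Q = [1, 2, 3] / [4, 5] / [6] / [7]
  Insert 6 (step 8): P = [1, 3, 5, 6] / [2, 4] / [7] / [8];  Q = [1, 2, 3, 8] / [4, 5] / [6] / [7]
Final shape: (4, 2, 1, 1).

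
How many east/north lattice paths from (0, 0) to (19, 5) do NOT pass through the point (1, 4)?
Number of paths = 42409

Total paths from (0, 0) to (19, 5): C(24, 19) = 42504. Paths through (1, 4): (paths (0, 0) → (1, 4)) × (paths (1, 4) → (19, 5)) = C(5, 1) · C(19, 18) = 5 · 19 = 95. Avoidance count = 42504 − 95 = 42409.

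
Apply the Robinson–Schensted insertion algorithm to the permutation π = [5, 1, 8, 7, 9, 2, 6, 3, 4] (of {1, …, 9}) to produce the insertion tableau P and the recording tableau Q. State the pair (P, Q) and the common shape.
P = [1, 2, 3, 4] / [5, 6, 9] / [7] / [8];  Q = [1, 3, 5, 9] / [2, 4, 7] / [6] / [8];  common shape = (4, 3, 1, 1)

Row-insert the values π_1, π_2, … into P one at a time, bumping the leftmost entry strictly greater than the inserted value down to the next row. The recording tableau Q records, in position (i, j), the step at which that cell was added to P.
  Insert 5 (step 1): P = [5];  Q = [1]
  Insert 1 (step 2): P = [1] / [5];  Q = [1] / [2]
  Insert 8 (step 3): P = [1, 8] / [5];  Q = [1, 3] / [2]
  Insert 7 (step 4): P = [1, 7] / [5, 8];  Q = [1, 3] / [2, 4]
  Insert 9 (step 5): P = [1, 7, 9] / [5, 8];  Q = [1, 3, 5] / [2, 4]
  Insert 2 (step 6): P = [1, 2, 9] / [5, 7] / [8];  Q = [1, 3, 5] / [2, 4] / [6]
  Insert 6 (step 7): P = [1, 2, 6] / [5, 7, 9] / [8];  Q = [1, 3, 5] / [2, 4, 7] / [6]
  Insert 3 (step 8): P = [1, 2, 3] / [5, 6, 9] / [7] / [8];  Q = [1, 3, 5] / [2, 4, 7] / [6] / [8]
  Insert 4 (step 9): P = [1, 2, 3, 4] / [5, 6, 9] / [7] / [8];  Q = [1, 3, 5, 9] / [2, 4, 7] / [6] / [8]
Final shape: (4, 3, 1, 1).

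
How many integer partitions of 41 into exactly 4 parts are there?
p(41, 4 parts) = 511

Partitions of n into exactly k parts are in bijection with partitions of n − k into at most k parts (subtract 1 from each part). So p(41, exactly 4) = p(37, parts ≤ 4). Computing via the recurrence p(m, j) = p(m, j−1) + p(m−j, j) gives 511.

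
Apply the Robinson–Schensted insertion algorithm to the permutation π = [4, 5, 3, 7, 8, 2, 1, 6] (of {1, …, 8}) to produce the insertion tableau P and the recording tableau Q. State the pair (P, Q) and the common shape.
P = [1, 5, 6, 8] / [2, 7] / [3] / [4];  Q = [1, 2, 4, 5] / [3, 8] / [6] / [7];  common shape = (4, 2, 1, 1)

Row-insert the values π_1, π_2, … into P one at a time, bumping the leftmost entry strictly greater than the inserted value down to the next row. The recording tableau Q records, in position (i, j), the step at which that cell was added to P.
  Insert 4 (step 1): P = [4];  Q = [1]
  Insert 5 (step 2): P = [4, 5];  Q = [1, 2]
  Insert 3 (step 3): P = [3, 5] / [4];  Q = [1, 2] / [3]
  Insert 7 (step 4): P = [3, 5, 7] / [4];  Q = [1, 2, 4] / [3]
  Insert 8 (step 5): P = [3, 5, 7, 8] / [4];  Q = [1, 2, 4, 5] / [3]
  Insert 2 (step 6): P = [2, 5, 7, 8] / [3] / [4];  Q = [1, 2, 4, 5] / [3] / [6]
  Insert 1 (step 7): P = [1, 5, 7, 8] / [2] / [3] / [4];  Q = [1, 2, 4, 5] / [3] / [6] / [7]
  Insert 6 (step 8): P = [1, 5, 6, 8] / [2, 7] / [3] / [4];  Q = [1, 2, 4, 5] / [3, 8] / [6] / [7]
Final shape: (4, 2, 1, 1).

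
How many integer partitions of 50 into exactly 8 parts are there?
p(50, 8 parts) = 12450

Partitions of n into exactly k parts are in bijection with partitions of n − k into at most k parts (subtract 1 from each part). So p(50, exactly 8) = p(42, parts ≤ 8). Computing via the recurrence p(m, j) = p(m, j−1) + p(m−j, j) gives 12450.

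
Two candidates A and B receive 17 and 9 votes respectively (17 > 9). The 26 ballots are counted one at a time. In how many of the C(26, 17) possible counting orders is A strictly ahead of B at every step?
Strict-lead orderings = 961400

Total orderings of the 26 votes with 17 for A: C(26, 17) = 3124550. By the Bertrand ballot formula (Cycle Lemma / reflection principle), the number of orderings in which A is strictly ahead of B throughout is (p − q)/(p + q) · C(p + q, p) = (17 − 9)/(17 + 9) · 3124550 = 961400.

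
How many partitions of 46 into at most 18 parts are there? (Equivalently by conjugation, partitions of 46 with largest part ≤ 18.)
p(46, parts ≤ 18) = 90889

Use the recurrence p(n, m) = p(n, m−1) + p(n−m, m): either the largest part is < m (count p(n, m−1)) or the largest part is exactly m (remove one copy of m, count p(n−m, m)). With p(0, ·) = 1 this gives p(46, parts ≤ 18) = 90889. (By conjugating Young diagrams, this also counts partitions of 46 into at most 18 parts.)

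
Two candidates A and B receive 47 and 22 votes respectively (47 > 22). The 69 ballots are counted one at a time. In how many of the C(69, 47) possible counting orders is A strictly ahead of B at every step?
Strict-lead orderings = 213286697842764000

Total orderings of the 69 votes with 47 for A: C(69, 47) = 588671286046028640. By the Bertrand ballot formula (Cycle Lemma / reflection principle), the number of orderings in which A is strictly ahead of B throughout is (p − q)/(p + q) · C(p + q, p) = (47 − 22)/(47 + 22) · 588671286046028640 = 213286697842764000.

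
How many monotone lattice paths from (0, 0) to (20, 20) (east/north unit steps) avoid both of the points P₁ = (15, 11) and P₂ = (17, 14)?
Number of paths = 106593398800

Inclusion–exclusion. Total paths: C(40, 20) = 137846528820. Through P₁: C(26, 15)·C(14, 5) = 15467772320. Through P₂: C(31, 17)·C(9, 3) = 22275332100. Since P₁ is strictly southwest of P₂, a monotone path through both must visit P₁ then P₂; paths through both = C(26, 15)·C(5, 2)·C(9, 3) = 6489974400. Avoid both = 137846528820 − 15467772320 − 22275332100 + 6489974400 = 106593398800.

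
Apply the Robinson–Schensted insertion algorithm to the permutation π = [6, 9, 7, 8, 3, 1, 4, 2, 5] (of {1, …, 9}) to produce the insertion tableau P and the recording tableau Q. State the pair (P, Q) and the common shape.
P = [1, 2, 5] / [3, 4, 8] / [6, 7] / [9];  Q = [1, 2, 4] / [3, 7, 9] / [5, 8] / [6];  common shape = (3, 3, 2, 1)

Row-insert the values π_1, π_2, … into P one at a time, bumping the leftmost entry strictly greater than the inserted value down to the next row. The recording tableau Q records, in position (i, j), the step at which that cell was added to P.
  Insert 6 (step 1): P = [6];  Q = [1]
  Insert 9 (step 2): P = [6, 9];  Q = [1, 2]
  Insert 7 (step 3): P = [6, 7] / [9];  Q = [1, 2] / [3]
  Insert 8 (step 4): P = [6, 7, 8] / [9];  Q = [1, 2, 4] / [3]
  Insert 3 (step 5): P = [3, 7, 8] / [6] / [9];  Q = [1, 2, 4] / [3] / [5]
  Insert 1 (step 6): P = [1, 7, 8] / [3] / [6] / [9];  Q = [1, 2, 4] / [3] / [5] / [6]
  Insert 4 (step 7): P = [1, 4, 8] / [3, 7] / [6] / [9];  Q = [1, 2, 4] / [3, 7] / [5] / [6]
  Insert 2 (step 8): P = [1, 2, 8] / [3, 4] / [6, 7] / [9];  Q = [1, 2, 4] / [3, 7] / [5, 8] / [6]
  Insert 5 (step 9): P = [1, 2, 5] / [3, 4, 8] / [6, 7] / [9];  Q = [1, 2, 4] / [3, 7, 9] / [5, 8] / [6]
Final shape: (3, 3, 2, 1).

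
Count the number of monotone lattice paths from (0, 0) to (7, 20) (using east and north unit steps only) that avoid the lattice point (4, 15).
Number of paths = 670974

Total paths from (0, 0) to (7, 20): C(27, 7) = 888030. Paths through (4, 15): (paths (0, 0) → (4, 15)) × (paths (4, 15) → (7, 20)) = C(19, 4) · C(8, 3) = 3876 · 56 = 217056. Avoidance count = 888030 − 217056 = 670974.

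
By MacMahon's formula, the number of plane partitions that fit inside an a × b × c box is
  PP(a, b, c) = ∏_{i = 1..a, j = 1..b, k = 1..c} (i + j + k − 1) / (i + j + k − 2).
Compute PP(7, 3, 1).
PP(7, 3, 1) = 120

Evaluate the triple product over i = 1..7, j = 1..3, k = 1..1. The factors are (2/1) · (3/2) · (4/3) · (3/2) · (4/3) · (5/4) · (4/3) · (5/4) · … (21 factors total). The numerators and denominators telescope so the product is an integer; carrying out the multiplication exactly gives PP(7, 3, 1) = 120.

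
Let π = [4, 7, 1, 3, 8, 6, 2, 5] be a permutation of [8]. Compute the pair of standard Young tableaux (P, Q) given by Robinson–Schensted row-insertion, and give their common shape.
P = [1, 2, 5] / [3, 6, 8] / [4, 7];  Q = [1, 2, 5] / [3, 4, 6] / [7, 8];  common shape = (3, 3, 2)

Row-insert the values π_1, π_2, … into P one at a time, bumping the leftmost entry strictly greater than the inserted value down to the next row. The recording tableau Q records, in position (i, j), the step at which that cell was added to P.
  Insert 4 (step 1): P = [4];  Q = [1]
  Insert 7 (step 2): P = [4, 7];  Q = [1, 2]
  Insert 1 (step 3): P = [1, 7] / [4];  Q = [1, 2] / [3]
  Insert 3 (step 4): P = [1, 3] / [4, 7];  Q = [1, 2] / [3, 4]
  Insert 8 (step 5): P = [1, 3, 8] / [4, 7];  Q = [1, 2, 5] / [3, 4]
  Insert 6 (step 6): P = [1, 3, 6] / [4, 7, 8];  Q = [1, 2, 5] / [3, 4, 6]
  Insert 2 (step 7): P = [1, 2, 6] / [3, 7, 8] / [4];  Q = [1, 2, 5] / [3, 4, 6] / [7]
  Insert 5 (step 8): P = [1, 2, 5] / [3, 6, 8] / [4, 7];  Q = [1, 2, 5] / [3, 4, 6] / [7, 8]
Final shape: (3, 3, 2).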